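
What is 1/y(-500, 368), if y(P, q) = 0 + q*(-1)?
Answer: -1/368 ≈ -0.0027174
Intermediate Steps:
y(P, q) = -q (y(P, q) = 0 - q = -q)
1/y(-500, 368) = 1/(-1*368) = 1/(-368) = -1/368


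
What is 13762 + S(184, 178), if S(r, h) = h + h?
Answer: 14118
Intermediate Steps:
S(r, h) = 2*h
13762 + S(184, 178) = 13762 + 2*178 = 13762 + 356 = 14118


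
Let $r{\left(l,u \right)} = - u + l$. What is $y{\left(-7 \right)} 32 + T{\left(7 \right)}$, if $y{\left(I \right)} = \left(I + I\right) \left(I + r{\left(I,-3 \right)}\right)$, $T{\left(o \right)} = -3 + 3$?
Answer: $4928$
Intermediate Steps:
$r{\left(l,u \right)} = l - u$
$T{\left(o \right)} = 0$
$y{\left(I \right)} = 2 I \left(3 + 2 I\right)$ ($y{\left(I \right)} = \left(I + I\right) \left(I + \left(I - -3\right)\right) = 2 I \left(I + \left(I + 3\right)\right) = 2 I \left(I + \left(3 + I\right)\right) = 2 I \left(3 + 2 I\right)$)
$y{\left(-7 \right)} 32 + T{\left(7 \right)} = 2 \left(-7\right) \left(3 + 2 \left(-7\right)\right) 32 + 0 = 2 \left(-7\right) \left(3 - 14\right) 32 + 0 = 2 \left(-7\right) \left(-11\right) 32 + 0 = 154 \cdot 32 + 0 = 4928 + 0 = 4928$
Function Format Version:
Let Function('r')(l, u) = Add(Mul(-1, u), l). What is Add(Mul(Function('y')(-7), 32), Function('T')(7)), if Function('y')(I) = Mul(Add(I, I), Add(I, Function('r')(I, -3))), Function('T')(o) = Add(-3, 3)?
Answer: 4928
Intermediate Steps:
Function('r')(l, u) = Add(l, Mul(-1, u))
Function('T')(o) = 0
Function('y')(I) = Mul(2, I, Add(3, Mul(2, I))) (Function('y')(I) = Mul(Add(I, I), Add(I, Add(I, Mul(-1, -3)))) = Mul(Mul(2, I), Add(I, Add(I, 3))) = Mul(Mul(2, I), Add(I, Add(3, I))) = Mul(Mul(2, I), Add(3, Mul(2, I))) = Mul(2, I, Add(3, Mul(2, I))))
Add(Mul(Function('y')(-7), 32), Function('T')(7)) = Add(Mul(Mul(2, -7, Add(3, Mul(2, -7))), 32), 0) = Add(Mul(Mul(2, -7, Add(3, -14)), 32), 0) = Add(Mul(Mul(2, -7, -11), 32), 0) = Add(Mul(154, 32), 0) = Add(4928, 0) = 4928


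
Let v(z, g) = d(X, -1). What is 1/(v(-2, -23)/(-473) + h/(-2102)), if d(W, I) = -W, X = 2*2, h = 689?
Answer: -994246/317489 ≈ -3.1316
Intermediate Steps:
X = 4
v(z, g) = -4 (v(z, g) = -1*4 = -4)
1/(v(-2, -23)/(-473) + h/(-2102)) = 1/(-4/(-473) + 689/(-2102)) = 1/(-4*(-1/473) + 689*(-1/2102)) = 1/(4/473 - 689/2102) = 1/(-317489/994246) = -994246/317489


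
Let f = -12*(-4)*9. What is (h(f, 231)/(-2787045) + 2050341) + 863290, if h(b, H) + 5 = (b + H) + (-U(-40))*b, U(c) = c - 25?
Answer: 8120420681657/2787045 ≈ 2.9136e+6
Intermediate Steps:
U(c) = -25 + c
f = 432 (f = 48*9 = 432)
h(b, H) = -5 + H + 66*b (h(b, H) = -5 + ((b + H) + (-(-25 - 40))*b) = -5 + ((H + b) + (-1*(-65))*b) = -5 + ((H + b) + 65*b) = -5 + (H + 66*b) = -5 + H + 66*b)
(h(f, 231)/(-2787045) + 2050341) + 863290 = ((-5 + 231 + 66*432)/(-2787045) + 2050341) + 863290 = ((-5 + 231 + 28512)*(-1/2787045) + 2050341) + 863290 = (28738*(-1/2787045) + 2050341) + 863290 = (-28738/2787045 + 2050341) + 863290 = 5714392603607/2787045 + 863290 = 8120420681657/2787045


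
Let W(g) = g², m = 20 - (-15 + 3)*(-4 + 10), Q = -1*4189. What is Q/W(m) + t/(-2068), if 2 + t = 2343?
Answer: -7119269/4375888 ≈ -1.6269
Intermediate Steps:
t = 2341 (t = -2 + 2343 = 2341)
Q = -4189
m = 92 (m = 20 - (-12)*6 = 20 - 1*(-72) = 20 + 72 = 92)
Q/W(m) + t/(-2068) = -4189/(92²) + 2341/(-2068) = -4189/8464 + 2341*(-1/2068) = -4189*1/8464 - 2341/2068 = -4189/8464 - 2341/2068 = -7119269/4375888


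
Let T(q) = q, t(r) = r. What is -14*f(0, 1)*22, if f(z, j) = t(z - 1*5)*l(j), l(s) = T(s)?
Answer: 1540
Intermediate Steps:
l(s) = s
f(z, j) = j*(-5 + z) (f(z, j) = (z - 1*5)*j = (z - 5)*j = (-5 + z)*j = j*(-5 + z))
-14*f(0, 1)*22 = -14*(-5 + 0)*22 = -14*(-5)*22 = 70*22 = 1540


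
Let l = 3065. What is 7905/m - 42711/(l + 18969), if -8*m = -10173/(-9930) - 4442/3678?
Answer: 368777702181723/1068611638 ≈ 3.4510e+5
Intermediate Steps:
m = 1115461/48696720 (m = -(-10173/(-9930) - 4442/3678)/8 = -(-10173*(-1/9930) - 4442*1/3678)/8 = -(3391/3310 - 2221/1839)/8 = -1/8*(-1115461/6087090) = 1115461/48696720 ≈ 0.022906)
7905/m - 42711/(l + 18969) = 7905/(1115461/48696720) - 42711/(3065 + 18969) = 7905*(48696720/1115461) - 42711/22034 = 384947571600/1115461 - 42711*1/22034 = 384947571600/1115461 - 1857/958 = 368777702181723/1068611638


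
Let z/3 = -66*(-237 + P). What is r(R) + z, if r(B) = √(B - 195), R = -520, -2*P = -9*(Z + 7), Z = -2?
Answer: 42471 + I*√715 ≈ 42471.0 + 26.739*I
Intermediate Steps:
P = 45/2 (P = -(-9)*(-2 + 7)/2 = -(-9)*5/2 = -½*(-45) = 45/2 ≈ 22.500)
r(B) = √(-195 + B)
z = 42471 (z = 3*(-66*(-237 + 45/2)) = 3*(-66*(-429/2)) = 3*14157 = 42471)
r(R) + z = √(-195 - 520) + 42471 = √(-715) + 42471 = I*√715 + 42471 = 42471 + I*√715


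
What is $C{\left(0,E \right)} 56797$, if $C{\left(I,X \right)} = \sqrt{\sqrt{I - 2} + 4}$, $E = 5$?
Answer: $56797 \sqrt{4 + i \sqrt{2}} \approx 1.153 \cdot 10^{5} + 19783.0 i$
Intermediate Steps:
$C{\left(I,X \right)} = \sqrt{4 + \sqrt{-2 + I}}$ ($C{\left(I,X \right)} = \sqrt{\sqrt{-2 + I} + 4} = \sqrt{4 + \sqrt{-2 + I}}$)
$C{\left(0,E \right)} 56797 = \sqrt{4 + \sqrt{-2 + 0}} \cdot 56797 = \sqrt{4 + \sqrt{-2}} \cdot 56797 = \sqrt{4 + i \sqrt{2}} \cdot 56797 = 56797 \sqrt{4 + i \sqrt{2}}$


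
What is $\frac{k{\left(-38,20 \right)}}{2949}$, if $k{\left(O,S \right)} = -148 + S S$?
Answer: $\frac{84}{983} \approx 0.085453$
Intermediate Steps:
$k{\left(O,S \right)} = -148 + S^{2}$
$\frac{k{\left(-38,20 \right)}}{2949} = \frac{-148 + 20^{2}}{2949} = \left(-148 + 400\right) \frac{1}{2949} = 252 \cdot \frac{1}{2949} = \frac{84}{983}$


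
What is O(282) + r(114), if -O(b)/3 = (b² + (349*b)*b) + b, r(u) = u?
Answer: -83500932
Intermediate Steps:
O(b) = -1050*b² - 3*b (O(b) = -3*((b² + (349*b)*b) + b) = -3*((b² + 349*b²) + b) = -3*(350*b² + b) = -3*(b + 350*b²) = -1050*b² - 3*b)
O(282) + r(114) = -3*282*(1 + 350*282) + 114 = -3*282*(1 + 98700) + 114 = -3*282*98701 + 114 = -83501046 + 114 = -83500932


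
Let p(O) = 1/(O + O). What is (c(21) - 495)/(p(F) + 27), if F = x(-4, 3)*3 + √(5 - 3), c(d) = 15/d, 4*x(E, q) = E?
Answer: -2595000/140623 - 6920*√2/140623 ≈ -18.523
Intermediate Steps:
x(E, q) = E/4
F = -3 + √2 (F = ((¼)*(-4))*3 + √(5 - 3) = -1*3 + √2 = -3 + √2 ≈ -1.5858)
p(O) = 1/(2*O)
(c(21) - 495)/(p(F) + 27) = (15/21 - 495)/(1/(2*(-3 + √2)) + 27) = (15*(1/21) - 495)/(27 + 1/(2*(-3 + √2))) = (5/7 - 495)/(27 + 1/(2*(-3 + √2))) = -3460/(7*(27 + 1/(2*(-3 + √2))))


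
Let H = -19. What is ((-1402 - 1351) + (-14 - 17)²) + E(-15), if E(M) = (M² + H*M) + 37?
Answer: -1245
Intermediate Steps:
E(M) = 37 + M² - 19*M (E(M) = (M² - 19*M) + 37 = 37 + M² - 19*M)
((-1402 - 1351) + (-14 - 17)²) + E(-15) = ((-1402 - 1351) + (-14 - 17)²) + (37 + (-15)² - 19*(-15)) = (-2753 + (-31)²) + (37 + 225 + 285) = (-2753 + 961) + 547 = -1792 + 547 = -1245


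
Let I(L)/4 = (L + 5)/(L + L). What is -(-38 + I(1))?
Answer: 26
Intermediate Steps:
I(L) = 2*(5 + L)/L (I(L) = 4*((L + 5)/(L + L)) = 4*((5 + L)/((2*L))) = 4*((5 + L)*(1/(2*L))) = 4*((5 + L)/(2*L)) = 2*(5 + L)/L)
-(-38 + I(1)) = -(-38 + (2 + 10/1)) = -(-38 + (2 + 10*1)) = -(-38 + (2 + 10)) = -(-38 + 12) = -(-26) = -1*(-26) = 26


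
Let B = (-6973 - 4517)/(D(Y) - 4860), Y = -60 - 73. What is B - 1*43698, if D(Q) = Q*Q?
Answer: -560613132/12829 ≈ -43699.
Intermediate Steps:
Y = -133
D(Q) = Q**2
B = -11490/12829 (B = (-6973 - 4517)/((-133)**2 - 4860) = -11490/(17689 - 4860) = -11490/12829 ≈ -0.89563)
B - 1*43698 = -11490/12829 - 1*43698 = -11490/12829 - 43698 = -560613132/12829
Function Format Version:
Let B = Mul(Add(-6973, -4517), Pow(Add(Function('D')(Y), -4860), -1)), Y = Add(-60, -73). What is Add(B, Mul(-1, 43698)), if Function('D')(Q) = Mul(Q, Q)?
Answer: Rational(-560613132, 12829) ≈ -43699.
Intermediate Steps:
Y = -133
Function('D')(Q) = Pow(Q, 2)
B = Rational(-11490, 12829) (B = Mul(Add(-6973, -4517), Pow(Add(Pow(-133, 2), -4860), -1)) = Mul(-11490, Pow(Add(17689, -4860), -1)) = Mul(-11490, Pow(12829, -1)) = Mul(-11490, Rational(1, 12829)) = Rational(-11490, 12829) ≈ -0.89563)
Add(B, Mul(-1, 43698)) = Add(Rational(-11490, 12829), Mul(-1, 43698)) = Add(Rational(-11490, 12829), -43698) = Rational(-560613132, 12829)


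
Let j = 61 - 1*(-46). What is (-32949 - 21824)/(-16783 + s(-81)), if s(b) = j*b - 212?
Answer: 54773/25662 ≈ 2.1344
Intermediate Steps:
j = 107 (j = 61 + 46 = 107)
s(b) = -212 + 107*b (s(b) = 107*b - 212 = -212 + 107*b)
(-32949 - 21824)/(-16783 + s(-81)) = (-32949 - 21824)/(-16783 + (-212 + 107*(-81))) = -54773/(-16783 + (-212 - 8667)) = -54773/(-16783 - 8879) = -54773/(-25662) = -54773*(-1/25662) = 54773/25662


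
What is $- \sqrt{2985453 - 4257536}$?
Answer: $- i \sqrt{1272083} \approx - 1127.9 i$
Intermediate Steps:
$- \sqrt{2985453 - 4257536} = - \sqrt{-1272083} = - i \sqrt{1272083}$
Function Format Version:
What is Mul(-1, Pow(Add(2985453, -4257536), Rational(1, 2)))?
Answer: Mul(-1, I, Pow(1272083, Rational(1, 2))) ≈ Mul(-1127.9, I)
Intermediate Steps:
Mul(-1, Pow(Add(2985453, -4257536), Rational(1, 2))) = Mul(-1, Pow(-1272083, Rational(1, 2))) = Mul(-1, Mul(I, Pow(1272083, Rational(1, 2)))) = Mul(-1, I, Pow(1272083, Rational(1, 2)))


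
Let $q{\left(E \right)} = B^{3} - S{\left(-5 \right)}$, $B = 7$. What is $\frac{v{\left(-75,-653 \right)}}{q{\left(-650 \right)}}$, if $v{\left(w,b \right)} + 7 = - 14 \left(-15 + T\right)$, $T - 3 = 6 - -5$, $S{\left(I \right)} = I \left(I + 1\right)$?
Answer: $\frac{7}{323} \approx 0.021672$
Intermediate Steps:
$S{\left(I \right)} = I \left(1 + I\right)$
$T = 14$ ($T = 3 + \left(6 - -5\right) = 3 + \left(6 + 5\right) = 3 + 11 = 14$)
$q{\left(E \right)} = 323$ ($q{\left(E \right)} = 7^{3} - - 5 \left(1 - 5\right) = 343 - \left(-5\right) \left(-4\right) = 343 - 20 = 323$)
$v{\left(w,b \right)} = 7$ ($v{\left(w,b \right)} = -7 - 14 \left(-15 + 14\right) = -7 - -14 = -7 + 14 = 7$)
$\frac{v{\left(-75,-653 \right)}}{q{\left(-650 \right)}} = \frac{7}{323}$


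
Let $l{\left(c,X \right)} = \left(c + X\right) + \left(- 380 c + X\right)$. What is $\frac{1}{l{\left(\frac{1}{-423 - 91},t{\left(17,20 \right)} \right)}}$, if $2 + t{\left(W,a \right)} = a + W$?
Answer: $\frac{514}{36359} \approx 0.014137$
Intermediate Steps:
$t{\left(W,a \right)} = -2 + W + a$ ($t{\left(W,a \right)} = -2 + \left(a + W\right) = -2 + \left(W + a\right) = -2 + W + a$)
$l{\left(c,X \right)} = - 379 c + 2 X$ ($l{\left(c,X \right)} = \left(X + c\right) + \left(X - 380 c\right) = - 379 c + 2 X$)
$\frac{1}{l{\left(\frac{1}{-423 - 91},t{\left(17,20 \right)} \right)}} = \frac{1}{- \frac{379}{-423 - 91} + 2 \left(-2 + 17 + 20\right)} = \frac{1}{- \frac{379}{-514} + 2 \cdot 35} = \frac{1}{\left(-379\right) \left(- \frac{1}{514}\right) + 70} = \frac{1}{\frac{379}{514} + 70} = \frac{1}{\frac{36359}{514}} = \frac{514}{36359}$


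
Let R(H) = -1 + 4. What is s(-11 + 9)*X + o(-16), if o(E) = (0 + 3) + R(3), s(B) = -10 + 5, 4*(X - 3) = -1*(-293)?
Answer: -1501/4 ≈ -375.25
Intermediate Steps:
R(H) = 3
X = 305/4 (X = 3 + (-1*(-293))/4 = 3 + (1/4)*293 = 3 + 293/4 = 305/4 ≈ 76.250)
s(B) = -5
o(E) = 6 (o(E) = (0 + 3) + 3 = 3 + 3 = 6)
s(-11 + 9)*X + o(-16) = -5*305/4 + 6 = -1525/4 + 6 = -1501/4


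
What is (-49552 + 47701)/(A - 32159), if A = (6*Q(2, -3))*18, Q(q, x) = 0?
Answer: 1851/32159 ≈ 0.057558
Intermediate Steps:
A = 0 (A = (6*0)*18 = 0*18 = 0)
(-49552 + 47701)/(A - 32159) = (-49552 + 47701)/(0 - 32159) = -1851/(-32159) = -1851*(-1/32159) = 1851/32159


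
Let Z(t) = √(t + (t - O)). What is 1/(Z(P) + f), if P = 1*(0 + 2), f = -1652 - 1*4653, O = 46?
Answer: -6305/39753067 - I*√42/39753067 ≈ -0.0001586 - 1.6302e-7*I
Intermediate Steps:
f = -6305 (f = -1652 - 4653 = -6305)
P = 2 (P = 1*2 = 2)
Z(t) = √(-46 + 2*t) (Z(t) = √(t + (t - 1*46)) = √(t + (t - 46)) = √(t + (-46 + t)) = √(-46 + 2*t))
1/(Z(P) + f) = 1/(√(-46 + 2*2) - 6305) = 1/(√(-46 + 4) - 6305) = 1/(√(-42) - 6305) = 1/(I*√42 - 6305) = 1/(-6305 + I*√42)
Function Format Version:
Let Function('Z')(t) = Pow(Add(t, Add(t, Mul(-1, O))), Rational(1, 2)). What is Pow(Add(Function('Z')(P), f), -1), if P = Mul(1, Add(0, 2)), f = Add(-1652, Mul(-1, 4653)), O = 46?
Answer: Add(Rational(-6305, 39753067), Mul(Rational(-1, 39753067), I, Pow(42, Rational(1, 2)))) ≈ Add(-0.00015860, Mul(-1.6302e-7, I))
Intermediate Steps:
f = -6305 (f = Add(-1652, -4653) = -6305)
P = 2 (P = Mul(1, 2) = 2)
Function('Z')(t) = Pow(Add(-46, Mul(2, t)), Rational(1, 2)) (Function('Z')(t) = Pow(Add(t, Add(t, Mul(-1, 46))), Rational(1, 2)) = Pow(Add(t, Add(t, -46)), Rational(1, 2)) = Pow(Add(t, Add(-46, t)), Rational(1, 2)) = Pow(Add(-46, Mul(2, t)), Rational(1, 2)))
Pow(Add(Function('Z')(P), f), -1) = Pow(Add(Pow(Add(-46, Mul(2, 2)), Rational(1, 2)), -6305), -1) = Pow(Add(Pow(Add(-46, 4), Rational(1, 2)), -6305), -1) = Pow(Add(Pow(-42, Rational(1, 2)), -6305), -1) = Pow(Add(Mul(I, Pow(42, Rational(1, 2))), -6305), -1) = Pow(Add(-6305, Mul(I, Pow(42, Rational(1, 2)))), -1)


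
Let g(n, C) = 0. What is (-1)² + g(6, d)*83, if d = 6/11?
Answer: 1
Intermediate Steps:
d = 6/11 (d = 6*(1/11) = 6/11 ≈ 0.54545)
(-1)² + g(6, d)*83 = (-1)² + 0*83 = 1 + 0 = 1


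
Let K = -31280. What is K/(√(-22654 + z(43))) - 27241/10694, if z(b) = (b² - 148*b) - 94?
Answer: -27241/10694 + 31280*I*√27263/27263 ≈ -2.5473 + 189.44*I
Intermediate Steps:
z(b) = -94 + b² - 148*b
K/(√(-22654 + z(43))) - 27241/10694 = -31280/√(-22654 + (-94 + 43² - 148*43)) - 27241/10694 = -31280/√(-22654 + (-94 + 1849 - 6364)) - 27241*1/10694 = -31280/√(-22654 - 4609) - 27241/10694 = -31280*(-I*√27263/27263) - 27241/10694 = -(-31280)*I*√27263/27263 - 27241/10694 = 31280*I*√27263/27263 - 27241/10694 = -27241/10694 + 31280*I*√27263/27263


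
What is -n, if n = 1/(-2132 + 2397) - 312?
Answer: 82679/265 ≈ 312.00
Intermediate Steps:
n = -82679/265 (n = 1/265 - 312 = -82679/265 ≈ -312.00)
-n = -1*(-82679/265) = 82679/265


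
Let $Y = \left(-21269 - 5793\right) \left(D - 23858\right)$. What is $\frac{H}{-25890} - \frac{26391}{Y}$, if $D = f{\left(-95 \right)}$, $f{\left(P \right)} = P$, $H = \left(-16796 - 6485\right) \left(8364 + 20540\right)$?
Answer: $\frac{218096847084263537}{8391157233270} \approx 25991.0$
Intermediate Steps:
$H = -672914024$ ($H = \left(-16796 - 6485\right) 28904 = \left(-23281\right) 28904 = -672914024$)
$D = -95$
$Y = 648216086$ ($Y = \left(-21269 - 5793\right) \left(-95 - 23858\right) = \left(-27062\right) \left(-23953\right) = 648216086$)
$\frac{H}{-25890} - \frac{26391}{Y} = - \frac{672914024}{-25890} - \frac{26391}{648216086} = \left(-672914024\right) \left(- \frac{1}{25890}\right) - \frac{26391}{648216086} = \frac{336457012}{12945} - \frac{26391}{648216086} = \frac{218096847084263537}{8391157233270}$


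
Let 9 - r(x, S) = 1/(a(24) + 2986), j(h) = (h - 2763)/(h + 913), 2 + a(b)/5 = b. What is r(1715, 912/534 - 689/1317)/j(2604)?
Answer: -97994171/492264 ≈ -199.07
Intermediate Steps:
a(b) = -10 + 5*b
j(h) = (-2763 + h)/(913 + h)
r(x, S) = 27863/3096 (r(x, S) = 9 - 1/((-10 + 5*24) + 2986) = 9 - 1/((-10 + 120) + 2986) = 9 - 1/(110 + 2986) = 9 - 1/3096 = 27863/3096)
r(1715, 912/534 - 689/1317)/j(2604) = 27863/(3096*(((-2763 + 2604)/(913 + 2604)))) = 27863/(3096*((-159/3517))) = 27863/(3096*(((1/3517)*(-159)))) = 27863/(3096*(-159/3517)) = (27863/3096)*(-3517/159) = -97994171/492264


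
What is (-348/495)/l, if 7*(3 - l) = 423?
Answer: 406/33165 ≈ 0.012242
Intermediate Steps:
l = -402/7 (l = 3 - 1/7*423 = 3 - 423/7 = -402/7 ≈ -57.429)
(-348/495)/l = (-348/495)/(-402/7) = -348*1/495*(-7/402) = -116/165*(-7/402) = 406/33165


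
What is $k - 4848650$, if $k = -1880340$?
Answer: $-6728990$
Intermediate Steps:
$k - 4848650 = -1880340 - 4848650 = -6728990$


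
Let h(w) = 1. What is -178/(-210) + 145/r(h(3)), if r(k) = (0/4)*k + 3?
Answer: 5164/105 ≈ 49.181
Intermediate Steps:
r(k) = 3 (r(k) = (0*(¼))*k + 3 = 0*k + 3 = 0 + 3 = 3)
-178/(-210) + 145/r(h(3)) = -178/(-210) + 145/3 = -178*(-1/210) + 145*(⅓) = 89/105 + 145/3 = 5164/105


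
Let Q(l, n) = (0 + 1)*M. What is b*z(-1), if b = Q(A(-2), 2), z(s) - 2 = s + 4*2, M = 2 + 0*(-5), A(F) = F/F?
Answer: 18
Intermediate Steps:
A(F) = 1
M = 2 (M = 2 + 0 = 2)
Q(l, n) = 2 (Q(l, n) = (0 + 1)*2 = 1*2 = 2)
z(s) = 10 + s (z(s) = 2 + (s + 4*2) = 2 + (s + 8) = 2 + (8 + s) = 10 + s)
b = 2
b*z(-1) = 2*(10 - 1) = 2*9 = 18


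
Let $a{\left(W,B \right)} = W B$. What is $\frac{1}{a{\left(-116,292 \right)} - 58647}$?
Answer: $- \frac{1}{92519} \approx -1.0809 \cdot 10^{-5}$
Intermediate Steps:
$a{\left(W,B \right)} = B W$
$\frac{1}{a{\left(-116,292 \right)} - 58647} = \frac{1}{292 \left(-116\right) - 58647} = \frac{1}{-33872 - 58647} = \frac{1}{-92519} = - \frac{1}{92519}$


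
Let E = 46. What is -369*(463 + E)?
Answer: -187821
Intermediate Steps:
-369*(463 + E) = -369*(463 + 46) = -369*509 = -187821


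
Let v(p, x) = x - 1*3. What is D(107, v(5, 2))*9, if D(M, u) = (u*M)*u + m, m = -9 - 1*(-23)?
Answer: 1089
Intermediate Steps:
m = 14 (m = -9 + 23 = 14)
v(p, x) = -3 + x (v(p, x) = x - 3 = -3 + x)
D(M, u) = 14 + M*u**2 (D(M, u) = (u*M)*u + 14 = (M*u)*u + 14 = M*u**2 + 14 = 14 + M*u**2)
D(107, v(5, 2))*9 = (14 + 107*(-3 + 2)**2)*9 = (14 + 107*(-1)**2)*9 = (14 + 107*1)*9 = (14 + 107)*9 = 121*9 = 1089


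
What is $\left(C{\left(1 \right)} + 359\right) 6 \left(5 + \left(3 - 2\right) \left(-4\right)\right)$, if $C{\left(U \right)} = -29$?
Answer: $1980$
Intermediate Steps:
$\left(C{\left(1 \right)} + 359\right) 6 \left(5 + \left(3 - 2\right) \left(-4\right)\right) = \left(-29 + 359\right) 6 \left(5 + \left(3 - 2\right) \left(-4\right)\right) = 330 \cdot 6 \left(5 + \left(3 + \left(-3 + 1\right)\right) \left(-4\right)\right) = 330 \cdot 6 \left(5 + \left(3 - 2\right) \left(-4\right)\right) = 330 \cdot 6 \left(5 + 1 \left(-4\right)\right) = 330 \cdot 6 \left(5 - 4\right) = 330 \cdot 6 \cdot 1 = 330 \cdot 6 = 1980$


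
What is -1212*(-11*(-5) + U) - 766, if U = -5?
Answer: -61366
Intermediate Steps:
-1212*(-11*(-5) + U) - 766 = -1212*(-11*(-5) - 5) - 766 = -1212*(55 - 5) - 766 = -1212*50 - 766 = -60600 - 766 = -61366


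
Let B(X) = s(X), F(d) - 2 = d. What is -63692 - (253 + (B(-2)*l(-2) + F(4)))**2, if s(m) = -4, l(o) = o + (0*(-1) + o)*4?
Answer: -153093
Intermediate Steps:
F(d) = 2 + d
l(o) = 5*o (l(o) = o + (0 + o)*4 = o + o*4 = o + 4*o = 5*o)
B(X) = -4
-63692 - (253 + (B(-2)*l(-2) + F(4)))**2 = -63692 - (253 + (-20*(-2) + (2 + 4)))**2 = -63692 - (253 + (-4*(-10) + 6))**2 = -63692 - (253 + (40 + 6))**2 = -63692 - (253 + 46)**2 = -63692 - 1*299**2 = -63692 - 1*89401 = -63692 - 89401 = -153093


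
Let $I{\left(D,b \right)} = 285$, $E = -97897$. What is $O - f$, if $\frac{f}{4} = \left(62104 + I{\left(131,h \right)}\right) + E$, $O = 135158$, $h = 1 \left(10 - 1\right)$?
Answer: $277190$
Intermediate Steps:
$h = 9$ ($h = 1 \cdot 9 = 9$)
$f = -142032$ ($f = 4 \left(\left(62104 + 285\right) - 97897\right) = 4 \left(62389 - 97897\right) = 4 \left(-35508\right) = -142032$)
$O - f = 135158 - -142032 = 135158 + 142032 = 277190$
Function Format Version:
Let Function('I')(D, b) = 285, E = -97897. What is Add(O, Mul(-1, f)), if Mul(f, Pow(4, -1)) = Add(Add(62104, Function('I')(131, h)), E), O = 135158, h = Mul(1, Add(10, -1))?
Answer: 277190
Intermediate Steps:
h = 9 (h = Mul(1, 9) = 9)
f = -142032 (f = Mul(4, Add(Add(62104, 285), -97897)) = Mul(4, Add(62389, -97897)) = Mul(4, -35508) = -142032)
Add(O, Mul(-1, f)) = Add(135158, Mul(-1, -142032)) = Add(135158, 142032) = 277190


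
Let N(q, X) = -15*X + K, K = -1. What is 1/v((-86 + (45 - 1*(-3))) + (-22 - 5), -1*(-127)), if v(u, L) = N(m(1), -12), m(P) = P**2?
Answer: 1/179 ≈ 0.0055866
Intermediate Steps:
N(q, X) = -1 - 15*X (N(q, X) = -15*X - 1 = -1 - 15*X)
v(u, L) = 179 (v(u, L) = -1 - 15*(-12) = -1 + 180 = 179)
1/v((-86 + (45 - 1*(-3))) + (-22 - 5), -1*(-127)) = 1/179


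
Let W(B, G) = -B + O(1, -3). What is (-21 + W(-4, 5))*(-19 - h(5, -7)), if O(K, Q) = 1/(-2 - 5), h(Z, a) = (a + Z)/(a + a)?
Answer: 16080/49 ≈ 328.16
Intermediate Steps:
h(Z, a) = (Z + a)/(2*a) (h(Z, a) = (Z + a)/((2*a)) = (Z + a)*(1/(2*a)) = (Z + a)/(2*a))
O(K, Q) = -1/7 (O(K, Q) = 1/(-7) = -1/7)
W(B, G) = -1/7 - B (W(B, G) = -B - 1/7 = -1/7 - B)
(-21 + W(-4, 5))*(-19 - h(5, -7)) = (-21 + (-1/7 - 1*(-4)))*(-19 - (5 - 7)/(2*(-7))) = (-21 + (-1/7 + 4))*(-19 - (-1)*(-2)/(2*7)) = (-21 + 27/7)*(-19 - 1*1/7) = -120*(-19 - 1/7)/7 = -120/7*(-134/7) = 16080/49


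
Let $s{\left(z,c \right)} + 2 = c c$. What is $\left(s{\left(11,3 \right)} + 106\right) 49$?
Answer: $5537$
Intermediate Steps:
$s{\left(z,c \right)} = -2 + c^{2}$ ($s{\left(z,c \right)} = -2 + c c = -2 + c^{2}$)
$\left(s{\left(11,3 \right)} + 106\right) 49 = \left(\left(-2 + 3^{2}\right) + 106\right) 49 = \left(\left(-2 + 9\right) + 106\right) 49 = \left(7 + 106\right) 49 = 113 \cdot 49 = 5537$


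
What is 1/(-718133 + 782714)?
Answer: 1/64581 ≈ 1.5484e-5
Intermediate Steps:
1/(-718133 + 782714) = 1/64581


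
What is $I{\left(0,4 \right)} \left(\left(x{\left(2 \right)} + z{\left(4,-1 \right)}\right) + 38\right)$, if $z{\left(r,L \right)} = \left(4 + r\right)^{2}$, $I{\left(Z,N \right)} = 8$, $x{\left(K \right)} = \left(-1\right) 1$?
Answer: $808$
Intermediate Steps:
$x{\left(K \right)} = -1$
$I{\left(0,4 \right)} \left(\left(x{\left(2 \right)} + z{\left(4,-1 \right)}\right) + 38\right) = 8 \left(\left(-1 + \left(4 + 4\right)^{2}\right) + 38\right) = 8 \left(\left(-1 + 8^{2}\right) + 38\right) = 8 \left(\left(-1 + 64\right) + 38\right) = 8 \left(63 + 38\right) = 8 \cdot 101 = 808$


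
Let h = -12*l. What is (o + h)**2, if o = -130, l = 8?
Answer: 51076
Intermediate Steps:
h = -96 (h = -12*8 = -96)
(o + h)**2 = (-130 - 96)**2 = (-226)**2 = 51076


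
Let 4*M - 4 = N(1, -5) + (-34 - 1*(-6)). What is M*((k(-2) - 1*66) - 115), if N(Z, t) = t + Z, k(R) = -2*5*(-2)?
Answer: 1127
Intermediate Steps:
k(R) = 20 (k(R) = -10*(-2) = 20)
N(Z, t) = Z + t
M = -7 (M = 1 + ((1 - 5) + (-34 - 1*(-6)))/4 = 1 + (-4 + (-34 + 6))/4 = 1 + (-4 - 28)/4 = 1 + (1/4)*(-32) = 1 - 8 = -7)
M*((k(-2) - 1*66) - 115) = -7*((20 - 1*66) - 115) = -7*((20 - 66) - 115) = -7*(-46 - 115) = -7*(-161) = 1127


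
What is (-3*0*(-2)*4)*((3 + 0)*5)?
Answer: 0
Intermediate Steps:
(-3*0*(-2)*4)*((3 + 0)*5) = (-0*4)*(3*5) = -3*0*15 = 0*15 = 0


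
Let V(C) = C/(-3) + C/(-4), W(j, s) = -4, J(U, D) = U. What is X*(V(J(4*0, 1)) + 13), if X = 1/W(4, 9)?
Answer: -13/4 ≈ -3.2500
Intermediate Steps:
X = -¼ (X = 1/(-4) = -¼ ≈ -0.25000)
V(C) = -7*C/12 (V(C) = C*(-⅓) + C*(-¼) = -C/3 - C/4 = -7*C/12)
X*(V(J(4*0, 1)) + 13) = -(-7*0/3 + 13)/4 = -(-7/12*0 + 13)/4 = -(0 + 13)/4 = -¼*13 = -13/4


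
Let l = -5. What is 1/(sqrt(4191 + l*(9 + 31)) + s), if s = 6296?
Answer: 6296/39635625 - sqrt(3991)/39635625 ≈ 0.00015725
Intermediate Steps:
1/(sqrt(4191 + l*(9 + 31)) + s) = 1/(sqrt(4191 - 5*(9 + 31)) + 6296) = 1/(sqrt(4191 - 5*40) + 6296) = 1/(sqrt(4191 - 200) + 6296) = 1/(sqrt(3991) + 6296) = 1/(6296 + sqrt(3991))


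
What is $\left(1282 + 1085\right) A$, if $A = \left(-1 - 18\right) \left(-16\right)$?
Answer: $719568$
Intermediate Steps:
$A = 304$ ($A = \left(-19\right) \left(-16\right) = 304$)
$\left(1282 + 1085\right) A = \left(1282 + 1085\right) 304 = 2367 \cdot 304 = 719568$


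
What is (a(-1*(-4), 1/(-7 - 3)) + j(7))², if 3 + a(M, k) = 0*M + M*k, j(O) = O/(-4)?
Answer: 10609/400 ≈ 26.522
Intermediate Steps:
j(O) = -O/4 (j(O) = O*(-¼) = -O/4)
a(M, k) = -3 + M*k (a(M, k) = -3 + (0*M + M*k) = -3 + (0 + M*k) = -3 + M*k)
(a(-1*(-4), 1/(-7 - 3)) + j(7))² = ((-3 + (-1*(-4))/(-7 - 3)) - ¼*7)² = ((-3 + 4/(-10)) - 7/4)² = ((-3 + 4*(-⅒)) - 7/4)² = ((-3 - ⅖) - 7/4)² = (-17/5 - 7/4)² = (-103/20)² = 10609/400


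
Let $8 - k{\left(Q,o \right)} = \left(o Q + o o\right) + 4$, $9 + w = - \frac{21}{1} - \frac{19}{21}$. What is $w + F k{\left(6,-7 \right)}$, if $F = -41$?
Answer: $\frac{1934}{21} \approx 92.095$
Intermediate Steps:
$w = - \frac{649}{21}$ ($w = -9 - \left(21 + \frac{19}{21}\right) = -9 - \frac{460}{21} = - \frac{649}{21} \approx -30.905$)
$k{\left(Q,o \right)} = 4 - o^{2} - Q o$ ($k{\left(Q,o \right)} = 8 - \left(\left(o Q + o o\right) + 4\right) = 8 - \left(\left(Q o + o^{2}\right) + 4\right) = 8 - \left(\left(o^{2} + Q o\right) + 4\right) = 8 - \left(4 + o^{2} + Q o\right) = 4 - o^{2} - Q o$)
$w + F k{\left(6,-7 \right)} = - \frac{649}{21} - 41 \left(4 - \left(-7\right)^{2} - 6 \left(-7\right)\right) = - \frac{649}{21} - 41 \left(4 - 49 + 42\right) = - \frac{649}{21} - -123 = - \frac{649}{21} + 123 = \frac{1934}{21}$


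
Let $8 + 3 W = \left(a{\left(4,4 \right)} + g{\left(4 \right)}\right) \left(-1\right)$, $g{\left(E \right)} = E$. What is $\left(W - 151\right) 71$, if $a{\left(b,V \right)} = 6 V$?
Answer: $-11573$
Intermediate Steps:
$W = -12$ ($W = - \frac{8}{3} + \frac{\left(6 \cdot 4 + 4\right) \left(-1\right)}{3} = - \frac{8}{3} + \frac{\left(24 + 4\right) \left(-1\right)}{3} = - \frac{8}{3} + \frac{28 \left(-1\right)}{3} = - \frac{8}{3} + \frac{1}{3} \left(-28\right) = - \frac{8}{3} - \frac{28}{3} = -12$)
$\left(W - 151\right) 71 = \left(-12 - 151\right) 71 = \left(-163\right) 71 = -11573$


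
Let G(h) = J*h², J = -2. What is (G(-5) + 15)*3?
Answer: -105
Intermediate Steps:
G(h) = -2*h²
(G(-5) + 15)*3 = (-2*(-5)² + 15)*3 = (-2*25 + 15)*3 = (-50 + 15)*3 = -35*3 = -105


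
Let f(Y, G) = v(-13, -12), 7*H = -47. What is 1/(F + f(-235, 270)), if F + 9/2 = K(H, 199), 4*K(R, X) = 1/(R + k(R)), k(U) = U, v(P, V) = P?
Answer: -376/6587 ≈ -0.057082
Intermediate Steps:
H = -47/7 (H = (1/7)*(-47) = -47/7 ≈ -6.7143)
f(Y, G) = -13
K(R, X) = 1/(8*R) (K(R, X) = 1/(4*(R + R)) = 1/(4*((2*R))) = (1/(2*R))/4 = 1/(8*R))
F = -1699/376 (F = -9/2 + 1/(8*(-47/7)) = -9/2 + (1/8)*(-7/47) = -9/2 - 7/376 = -1699/376 ≈ -4.5186)
1/(F + f(-235, 270)) = 1/(-1699/376 - 13) = 1/(-6587/376) = -376/6587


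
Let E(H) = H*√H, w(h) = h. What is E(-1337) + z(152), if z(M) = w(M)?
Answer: 152 - 1337*I*√1337 ≈ 152.0 - 48887.0*I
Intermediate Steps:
z(M) = M
E(H) = H^(3/2)
E(-1337) + z(152) = (-1337)^(3/2) + 152 = -1337*I*√1337 + 152 = 152 - 1337*I*√1337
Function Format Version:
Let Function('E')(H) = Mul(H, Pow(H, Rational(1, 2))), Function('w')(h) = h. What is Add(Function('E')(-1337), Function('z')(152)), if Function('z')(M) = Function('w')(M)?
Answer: Add(152, Mul(-1337, I, Pow(1337, Rational(1, 2)))) ≈ Add(152.00, Mul(-48887., I))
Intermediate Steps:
Function('z')(M) = M
Function('E')(H) = Pow(H, Rational(3, 2))
Add(Function('E')(-1337), Function('z')(152)) = Add(Pow(-1337, Rational(3, 2)), 152) = Add(Mul(-1337, I, Pow(1337, Rational(1, 2))), 152) = Add(152, Mul(-1337, I, Pow(1337, Rational(1, 2))))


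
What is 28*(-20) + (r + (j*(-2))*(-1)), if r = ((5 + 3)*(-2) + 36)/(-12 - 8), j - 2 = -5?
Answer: -567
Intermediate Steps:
j = -3 (j = 2 - 5 = -3)
r = -1 (r = (8*(-2) + 36)/(-20) = (-16 + 36)*(-1/20) = 20*(-1/20) = -1)
28*(-20) + (r + (j*(-2))*(-1)) = 28*(-20) + (-1 - 3*(-2)*(-1)) = -560 + (-1 + 6*(-1)) = -560 + (-1 - 6) = -560 - 7 = -567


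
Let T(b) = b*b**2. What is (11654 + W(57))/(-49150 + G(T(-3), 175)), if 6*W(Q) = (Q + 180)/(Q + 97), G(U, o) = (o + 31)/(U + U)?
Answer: -96916797/408763124 ≈ -0.23710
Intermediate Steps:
T(b) = b**3
G(U, o) = (31 + o)/(2*U) (G(U, o) = (31 + o)/((2*U)) = (31 + o)*(1/(2*U)) = (31 + o)/(2*U))
W(Q) = (180 + Q)/(6*(97 + Q)) (W(Q) = ((Q + 180)/(Q + 97))/6 = ((180 + Q)/(97 + Q))/6 = (180 + Q)/(6*(97 + Q)))
(11654 + W(57))/(-49150 + G(T(-3), 175)) = (11654 + (180 + 57)/(6*(97 + 57)))/(-49150 + (31 + 175)/(2*((-3)**3))) = (11654 + (1/6)*237/154)/(-49150 + (1/2)*206/(-27)) = (11654 + (1/6)*(1/154)*237)/(-49150 + (1/2)*(-1/27)*206) = (11654 + 79/308)/(-49150 - 103/27) = 3589511/(308*(-1327153/27)) = (3589511/308)*(-27/1327153) = -96916797/408763124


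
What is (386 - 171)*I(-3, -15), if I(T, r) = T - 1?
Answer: -860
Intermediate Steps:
I(T, r) = -1 + T
(386 - 171)*I(-3, -15) = (386 - 171)*(-1 - 3) = 215*(-4) = -860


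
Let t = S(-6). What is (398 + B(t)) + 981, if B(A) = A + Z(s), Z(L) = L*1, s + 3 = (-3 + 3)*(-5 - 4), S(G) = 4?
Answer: 1380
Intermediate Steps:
t = 4
s = -3 (s = -3 + (-3 + 3)*(-5 - 4) = -3 + 0*(-9) = -3 + 0 = -3)
Z(L) = L
B(A) = -3 + A (B(A) = A - 3 = -3 + A)
(398 + B(t)) + 981 = (398 + (-3 + 4)) + 981 = (398 + 1) + 981 = 399 + 981 = 1380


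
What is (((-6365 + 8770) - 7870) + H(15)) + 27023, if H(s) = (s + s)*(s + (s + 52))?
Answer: 24018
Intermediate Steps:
H(s) = 2*s*(52 + 2*s) (H(s) = (2*s)*(s + (52 + s)) = (2*s)*(52 + 2*s) = 2*s*(52 + 2*s))
(((-6365 + 8770) - 7870) + H(15)) + 27023 = (((-6365 + 8770) - 7870) + 4*15*(26 + 15)) + 27023 = ((2405 - 7870) + 4*15*41) + 27023 = (-5465 + 2460) + 27023 = -3005 + 27023 = 24018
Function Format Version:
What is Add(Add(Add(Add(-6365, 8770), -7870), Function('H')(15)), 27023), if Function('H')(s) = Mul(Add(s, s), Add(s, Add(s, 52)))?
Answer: 24018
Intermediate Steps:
Function('H')(s) = Mul(2, s, Add(52, Mul(2, s))) (Function('H')(s) = Mul(Mul(2, s), Add(s, Add(52, s))) = Mul(Mul(2, s), Add(52, Mul(2, s))) = Mul(2, s, Add(52, Mul(2, s))))
Add(Add(Add(Add(-6365, 8770), -7870), Function('H')(15)), 27023) = Add(Add(Add(Add(-6365, 8770), -7870), Mul(4, 15, Add(26, 15))), 27023) = Add(Add(Add(2405, -7870), Mul(4, 15, 41)), 27023) = Add(Add(-5465, 2460), 27023) = Add(-3005, 27023) = 24018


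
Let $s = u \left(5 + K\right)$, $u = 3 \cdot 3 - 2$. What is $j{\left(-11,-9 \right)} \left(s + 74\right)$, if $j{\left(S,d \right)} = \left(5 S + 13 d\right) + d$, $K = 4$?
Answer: $-24797$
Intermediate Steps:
$u = 7$ ($u = 9 - 2 = 7$)
$j{\left(S,d \right)} = 5 S + 14 d$
$s = 63$ ($s = 7 \left(5 + 4\right) = 7 \cdot 9 = 63$)
$j{\left(-11,-9 \right)} \left(s + 74\right) = \left(5 \left(-11\right) + 14 \left(-9\right)\right) \left(63 + 74\right) = \left(-55 - 126\right) 137 = \left(-181\right) 137 = -24797$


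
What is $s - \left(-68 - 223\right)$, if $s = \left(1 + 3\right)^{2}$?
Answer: $307$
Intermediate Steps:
$s = 16$ ($s = 4^{2} = 16$)
$s - \left(-68 - 223\right) = 16 - \left(-68 - 223\right) = 16 - -291 = 16 + 291 = 307$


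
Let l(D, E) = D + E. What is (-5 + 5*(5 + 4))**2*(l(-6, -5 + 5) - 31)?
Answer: -59200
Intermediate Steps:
(-5 + 5*(5 + 4))**2*(l(-6, -5 + 5) - 31) = (-5 + 5*(5 + 4))**2*((-6 + (-5 + 5)) - 31) = (-5 + 5*9)**2*((-6 + 0) - 31) = (-5 + 45)**2*(-6 - 31) = 40**2*(-37) = 1600*(-37) = -59200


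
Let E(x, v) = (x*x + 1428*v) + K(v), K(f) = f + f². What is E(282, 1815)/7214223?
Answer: 1989128/2404741 ≈ 0.82717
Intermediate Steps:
E(x, v) = x² + 1428*v + v*(1 + v) (E(x, v) = (x*x + 1428*v) + v*(1 + v) = (x² + 1428*v) + v*(1 + v) = x² + 1428*v + v*(1 + v))
E(282, 1815)/7214223 = (1815² + 282² + 1429*1815)/7214223 = (3294225 + 79524 + 2593635)*(1/7214223) = 5967384*(1/7214223) = 1989128/2404741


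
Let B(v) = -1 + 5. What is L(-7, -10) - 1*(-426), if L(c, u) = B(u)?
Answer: 430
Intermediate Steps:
B(v) = 4
L(c, u) = 4
L(-7, -10) - 1*(-426) = 4 - 1*(-426) = 4 + 426 = 430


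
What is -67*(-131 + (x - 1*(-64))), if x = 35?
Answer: 2144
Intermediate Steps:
-67*(-131 + (x - 1*(-64))) = -67*(-131 + (35 - 1*(-64))) = -67*(-131 + (35 + 64)) = -67*(-131 + 99) = -67*(-32) = 2144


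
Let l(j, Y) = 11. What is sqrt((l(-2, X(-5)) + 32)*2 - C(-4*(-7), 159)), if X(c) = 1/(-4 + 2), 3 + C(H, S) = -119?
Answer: 4*sqrt(13) ≈ 14.422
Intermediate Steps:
C(H, S) = -122 (C(H, S) = -3 - 119 = -122)
X(c) = -1/2 (X(c) = 1/(-2) = -1/2)
sqrt((l(-2, X(-5)) + 32)*2 - C(-4*(-7), 159)) = sqrt((11 + 32)*2 - 1*(-122)) = sqrt(43*2 + 122) = sqrt(86 + 122) = sqrt(208) = 4*sqrt(13)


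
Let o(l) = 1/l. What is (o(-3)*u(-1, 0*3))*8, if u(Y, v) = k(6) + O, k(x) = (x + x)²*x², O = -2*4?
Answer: -41408/3 ≈ -13803.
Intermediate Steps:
O = -8
k(x) = 4*x⁴ (k(x) = (2*x)²*x² = (4*x²)*x² = 4*x⁴)
u(Y, v) = 5176 (u(Y, v) = 4*6⁴ - 8 = 4*1296 - 8 = 5184 - 8 = 5176)
(o(-3)*u(-1, 0*3))*8 = (5176/(-3))*8 = -⅓*5176*8 = -5176/3*8 = -41408/3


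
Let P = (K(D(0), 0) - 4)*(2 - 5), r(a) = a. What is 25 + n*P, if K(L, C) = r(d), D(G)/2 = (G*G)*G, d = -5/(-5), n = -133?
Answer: -1172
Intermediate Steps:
d = 1 (d = -5*(-1/5) = 1)
D(G) = 2*G**3 (D(G) = 2*((G*G)*G) = 2*(G**2*G) = 2*G**3)
K(L, C) = 1
P = 9 (P = (1 - 4)*(2 - 5) = -3*(-3) = 9)
25 + n*P = 25 - 133*9 = 25 - 1197 = -1172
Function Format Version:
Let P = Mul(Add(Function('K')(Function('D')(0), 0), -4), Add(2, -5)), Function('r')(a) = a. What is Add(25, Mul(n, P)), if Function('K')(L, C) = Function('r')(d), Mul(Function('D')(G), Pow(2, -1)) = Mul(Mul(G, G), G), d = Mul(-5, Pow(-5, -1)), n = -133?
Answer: -1172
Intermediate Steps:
d = 1 (d = Mul(-5, Rational(-1, 5)) = 1)
Function('D')(G) = Mul(2, Pow(G, 3)) (Function('D')(G) = Mul(2, Mul(Mul(G, G), G)) = Mul(2, Mul(Pow(G, 2), G)) = Mul(2, Pow(G, 3)))
Function('K')(L, C) = 1
P = 9 (P = Mul(Add(1, -4), Add(2, -5)) = Mul(-3, -3) = 9)
Add(25, Mul(n, P)) = Add(25, Mul(-133, 9)) = Add(25, -1197) = -1172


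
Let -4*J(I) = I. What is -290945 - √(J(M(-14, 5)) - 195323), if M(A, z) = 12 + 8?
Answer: -290945 - 16*I*√763 ≈ -2.9095e+5 - 441.96*I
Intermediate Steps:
M(A, z) = 20
J(I) = -I/4
-290945 - √(J(M(-14, 5)) - 195323) = -290945 - √(-¼*20 - 195323) = -290945 - √(-5 - 195323) = -290945 - √(-195328) = -290945 - 16*I*√763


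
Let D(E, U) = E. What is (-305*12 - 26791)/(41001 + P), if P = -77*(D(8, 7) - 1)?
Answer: -30451/40462 ≈ -0.75258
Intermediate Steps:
P = -539 (P = -77*(8 - 1) = -77*7 = -539)
(-305*12 - 26791)/(41001 + P) = (-305*12 - 26791)/(41001 - 539) = (-3660 - 26791)/40462 = -30451*1/40462 = -30451/40462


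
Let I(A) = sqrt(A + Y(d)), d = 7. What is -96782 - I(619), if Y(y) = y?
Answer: -96782 - sqrt(626) ≈ -96807.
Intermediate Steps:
I(A) = sqrt(7 + A) (I(A) = sqrt(A + 7) = sqrt(7 + A))
-96782 - I(619) = -96782 - sqrt(7 + 619) = -96782 - sqrt(626)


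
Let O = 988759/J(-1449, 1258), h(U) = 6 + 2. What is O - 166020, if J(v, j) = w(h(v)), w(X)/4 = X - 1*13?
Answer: -4309159/20 ≈ -2.1546e+5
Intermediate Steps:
h(U) = 8
w(X) = -52 + 4*X (w(X) = 4*(X - 1*13) = 4*(X - 13) = 4*(-13 + X) = -52 + 4*X)
J(v, j) = -20 (J(v, j) = -52 + 4*8 = -52 + 32 = -20)
O = -988759/20 (O = 988759/(-20) = 988759*(-1/20) = -988759/20 ≈ -49438.)
O - 166020 = -988759/20 - 166020 = -4309159/20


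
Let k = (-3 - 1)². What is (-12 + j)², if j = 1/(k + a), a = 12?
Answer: 112225/784 ≈ 143.14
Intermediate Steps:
k = 16 (k = (-4)² = 16)
j = 1/28 (j = 1/(16 + 12) = 1/28 ≈ 0.035714)
(-12 + j)² = (-12 + 1/28)² = (-335/28)² = 112225/784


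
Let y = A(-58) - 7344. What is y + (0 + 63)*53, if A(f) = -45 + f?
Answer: -4108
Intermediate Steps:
y = -7447 (y = (-45 - 58) - 7344 = -103 - 7344 = -7447)
y + (0 + 63)*53 = -7447 + (0 + 63)*53 = -7447 + 63*53 = -7447 + 3339 = -4108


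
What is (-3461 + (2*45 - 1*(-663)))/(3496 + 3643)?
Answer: -2708/7139 ≈ -0.37932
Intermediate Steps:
(-3461 + (2*45 - 1*(-663)))/(3496 + 3643) = (-3461 + (90 + 663))/7139 = (-3461 + 753)*(1/7139) = -2708*1/7139 = -2708/7139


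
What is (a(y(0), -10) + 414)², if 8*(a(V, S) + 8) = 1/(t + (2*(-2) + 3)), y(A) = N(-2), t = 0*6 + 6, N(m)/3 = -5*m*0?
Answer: 263770081/1600 ≈ 1.6486e+5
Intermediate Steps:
N(m) = 0 (N(m) = 3*(-5*m*0) = 3*0 = 0)
t = 6 (t = 0 + 6 = 6)
y(A) = 0
a(V, S) = -319/40 (a(V, S) = -8 + 1/(8*(6 + (2*(-2) + 3))) = -8 + 1/(8*(6 + (-4 + 3))) = -8 + 1/(8*(6 - 1)) = -8 + (⅛)/5 = -8 + (⅛)*(⅕) = -8 + 1/40 = -319/40)
(a(y(0), -10) + 414)² = (-319/40 + 414)² = (16241/40)² = 263770081/1600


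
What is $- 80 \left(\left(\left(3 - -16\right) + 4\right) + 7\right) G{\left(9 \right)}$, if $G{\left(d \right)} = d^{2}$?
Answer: $-194400$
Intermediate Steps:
$- 80 \left(\left(\left(3 - -16\right) + 4\right) + 7\right) G{\left(9 \right)} = - 80 \left(\left(\left(3 - -16\right) + 4\right) + 7\right) 9^{2} = - 80 \left(\left(\left(3 + 16\right) + 4\right) + 7\right) 81 = - 80 \left(\left(19 + 4\right) + 7\right) 81 = - 80 \left(23 + 7\right) 81 = \left(-80\right) 30 \cdot 81 = \left(-2400\right) 81 = -194400$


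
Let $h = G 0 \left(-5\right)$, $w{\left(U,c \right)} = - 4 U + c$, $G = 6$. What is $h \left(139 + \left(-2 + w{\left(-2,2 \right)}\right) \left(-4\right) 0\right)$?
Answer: $0$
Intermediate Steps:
$w{\left(U,c \right)} = c - 4 U$
$h = 0$ ($h = 6 \cdot 0 \left(-5\right) = 0 \left(-5\right) = 0$)
$h \left(139 + \left(-2 + w{\left(-2,2 \right)}\right) \left(-4\right) 0\right) = 0 \left(139 + \left(-2 + \left(2 - -8\right)\right) \left(-4\right) 0\right) = 0 \left(139 + \left(-2 + \left(2 + 8\right)\right) \left(-4\right) 0\right) = 0 \left(139 + \left(-2 + 10\right) \left(-4\right) 0\right) = 0 \left(139 + 8 \left(-4\right) 0\right) = 0 \left(139 - 0\right) = 0 \left(139 + 0\right) = 0 \cdot 139 = 0$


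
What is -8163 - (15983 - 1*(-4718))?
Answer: -28864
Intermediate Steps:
-8163 - (15983 - 1*(-4718)) = -8163 - (15983 + 4718) = -8163 - 1*20701 = -8163 - 20701 = -28864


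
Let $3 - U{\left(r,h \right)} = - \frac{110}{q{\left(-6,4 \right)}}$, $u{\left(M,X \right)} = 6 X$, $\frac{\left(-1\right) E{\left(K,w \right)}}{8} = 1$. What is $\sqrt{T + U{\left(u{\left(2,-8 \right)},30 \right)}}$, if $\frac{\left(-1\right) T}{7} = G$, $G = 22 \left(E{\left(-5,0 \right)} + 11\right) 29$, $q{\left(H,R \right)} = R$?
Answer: $\frac{i \sqrt{53470}}{2} \approx 115.62 i$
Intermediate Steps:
$E{\left(K,w \right)} = -8$ ($E{\left(K,w \right)} = \left(-8\right) 1 = -8$)
$G = 1914$ ($G = 22 \left(-8 + 11\right) 29 = 22 \cdot 3 \cdot 29 = 66 \cdot 29 = 1914$)
$U{\left(r,h \right)} = \frac{61}{2}$ ($U{\left(r,h \right)} = 3 - - \frac{110}{4} = 3 - \left(-110\right) \frac{1}{4} = 3 - - \frac{55}{2} = 3 + \frac{55}{2} = \frac{61}{2}$)
$T = -13398$ ($T = \left(-7\right) 1914 = -13398$)
$\sqrt{T + U{\left(u{\left(2,-8 \right)},30 \right)}} = \sqrt{-13398 + \frac{61}{2}} = \sqrt{- \frac{26735}{2}} = \frac{i \sqrt{53470}}{2}$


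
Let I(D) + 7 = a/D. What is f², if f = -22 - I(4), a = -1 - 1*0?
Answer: 3481/16 ≈ 217.56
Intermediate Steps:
a = -1 (a = -1 + 0 = -1)
I(D) = -7 - 1/D
f = -59/4 (f = -22 - (-7 - 1/4) = -22 - (-7 - 1*¼) = -22 - (-7 - ¼) = -22 - 1*(-29/4) = -22 + 29/4 = -59/4 ≈ -14.750)
f² = (-59/4)² = 3481/16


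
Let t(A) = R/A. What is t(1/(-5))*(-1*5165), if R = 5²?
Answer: 645625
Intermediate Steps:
R = 25
t(A) = 25/A
t(1/(-5))*(-1*5165) = (25/(1/(-5)))*(-1*5165) = (25/(-⅕))*(-5165) = (25*(-5))*(-5165) = -125*(-5165) = 645625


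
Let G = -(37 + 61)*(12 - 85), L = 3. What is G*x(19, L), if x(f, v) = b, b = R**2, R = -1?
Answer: 7154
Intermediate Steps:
b = 1 (b = (-1)**2 = 1)
x(f, v) = 1
G = 7154 (G = -98*(-73) = -1*(-7154) = 7154)
G*x(19, L) = 7154*1 = 7154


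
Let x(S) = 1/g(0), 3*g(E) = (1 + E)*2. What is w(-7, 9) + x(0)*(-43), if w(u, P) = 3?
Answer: -123/2 ≈ -61.500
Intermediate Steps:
g(E) = ⅔ + 2*E/3 (g(E) = ((1 + E)*2)/3 = (2 + 2*E)/3 = ⅔ + 2*E/3)
x(S) = 3/2 (x(S) = 1/(⅔ + (⅔)*0) = 1/(⅔ + 0) = 1/(⅔) = 3/2)
w(-7, 9) + x(0)*(-43) = 3 + (3/2)*(-43) = 3 - 129/2 = -123/2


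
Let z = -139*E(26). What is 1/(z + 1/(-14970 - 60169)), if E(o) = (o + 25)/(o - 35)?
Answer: 225417/177553454 ≈ 0.0012696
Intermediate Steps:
E(o) = (25 + o)/(-35 + o)
z = 2363/3 (z = -139*(25 + 26)/(-35 + 26) = -139*51/(-9) = -(-139)*51/9 = -139*(-17/3) = 2363/3 ≈ 787.67)
1/(z + 1/(-14970 - 60169)) = 1/(2363/3 + 1/(-14970 - 60169)) = 1/(2363/3 + 1/(-75139)) = 1/(2363/3 - 1/75139) = 1/(177553454/225417) = 225417/177553454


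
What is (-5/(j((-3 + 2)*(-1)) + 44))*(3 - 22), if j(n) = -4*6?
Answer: 19/4 ≈ 4.7500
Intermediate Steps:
j(n) = -24
(-5/(j((-3 + 2)*(-1)) + 44))*(3 - 22) = (-5/(-24 + 44))*(3 - 22) = -5/20*(-19) = -5*1/20*(-19) = -1/4*(-19) = 19/4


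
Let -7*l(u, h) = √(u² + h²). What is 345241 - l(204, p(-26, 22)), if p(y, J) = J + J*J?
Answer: 345241 + 2*√74413/7 ≈ 3.4532e+5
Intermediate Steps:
p(y, J) = J + J²
l(u, h) = -√(h² + u²)/7 (l(u, h) = -√(u² + h²)/7 = -√(h² + u²)/7)
345241 - l(204, p(-26, 22)) = 345241 - (-1)*√((22*(1 + 22))² + 204²)/7 = 345241 - (-1)*√((22*23)² + 41616)/7 = 345241 - (-1)*√(506² + 41616)/7 = 345241 - (-1)*√(256036 + 41616)/7 = 345241 - (-1)*√297652/7 = 345241 - (-1)*2*√74413/7 = 345241 - (-2)*√74413/7 = 345241 + 2*√74413/7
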